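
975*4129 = 4025775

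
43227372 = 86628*499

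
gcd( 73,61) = 1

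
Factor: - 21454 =  -  2^1*17^1*631^1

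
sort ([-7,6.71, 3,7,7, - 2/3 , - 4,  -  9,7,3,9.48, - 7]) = [ - 9, - 7,  -  7, - 4, - 2/3,3,3,6.71,7,7,7 , 9.48]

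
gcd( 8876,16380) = 28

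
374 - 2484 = -2110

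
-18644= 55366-74010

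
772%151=17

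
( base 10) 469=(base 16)1d5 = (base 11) 397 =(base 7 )1240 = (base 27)HA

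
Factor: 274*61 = 16714=2^1*61^1*137^1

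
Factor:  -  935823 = - 3^1*7^1 *44563^1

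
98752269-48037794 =50714475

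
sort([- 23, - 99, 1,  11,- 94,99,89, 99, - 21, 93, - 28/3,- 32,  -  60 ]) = [  -  99,  -  94,  -  60  , - 32,-23, -21,-28/3, 1,  11,89, 93,99, 99]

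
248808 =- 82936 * ( - 3 ) 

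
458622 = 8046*57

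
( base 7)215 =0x6E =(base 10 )110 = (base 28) 3Q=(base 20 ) 5A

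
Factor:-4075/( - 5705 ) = 5/7 = 5^1 * 7^ ( -1 )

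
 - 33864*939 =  - 31798296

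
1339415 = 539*2485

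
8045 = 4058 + 3987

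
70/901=70/901 =0.08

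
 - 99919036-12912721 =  - 112831757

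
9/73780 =9/73780 =0.00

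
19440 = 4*4860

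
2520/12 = 210= 210.00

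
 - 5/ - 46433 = 5/46433=0.00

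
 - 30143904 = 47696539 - 77840443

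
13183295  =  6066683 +7116612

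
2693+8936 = 11629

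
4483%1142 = 1057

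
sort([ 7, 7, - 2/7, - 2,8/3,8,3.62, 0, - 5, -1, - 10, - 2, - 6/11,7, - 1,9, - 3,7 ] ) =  [-10 , - 5, -3, - 2, - 2, - 1, -1, - 6/11, - 2/7, 0, 8/3,3.62,7, 7,7,  7,8,9]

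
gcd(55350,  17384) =82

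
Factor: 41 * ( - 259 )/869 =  - 10619/869 = - 7^1 * 11^ ( - 1)*37^1*41^1 * 79^( - 1 ) 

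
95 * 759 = 72105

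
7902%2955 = 1992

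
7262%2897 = 1468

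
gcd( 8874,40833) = 9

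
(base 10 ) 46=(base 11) 42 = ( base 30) 1G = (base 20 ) 26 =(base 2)101110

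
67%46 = 21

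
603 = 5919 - 5316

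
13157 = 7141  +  6016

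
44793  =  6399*7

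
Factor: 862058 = 2^1 * 431029^1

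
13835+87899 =101734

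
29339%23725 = 5614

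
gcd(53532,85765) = 1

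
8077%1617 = 1609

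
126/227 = 126/227  =  0.56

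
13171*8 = 105368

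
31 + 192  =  223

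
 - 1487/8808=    - 1487/8808 = - 0.17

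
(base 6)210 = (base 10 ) 78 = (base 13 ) 60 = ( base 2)1001110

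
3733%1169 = 226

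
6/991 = 6/991 =0.01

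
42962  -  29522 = 13440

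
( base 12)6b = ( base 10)83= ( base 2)1010011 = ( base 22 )3H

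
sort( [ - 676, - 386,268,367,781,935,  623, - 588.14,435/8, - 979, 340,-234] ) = [ - 979,  -  676,-588.14, -386 , - 234,435/8,  268,340,367,623 , 781,935 ]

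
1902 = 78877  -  76975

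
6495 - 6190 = 305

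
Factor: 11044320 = 2^5*3^1*5^1*7^1 * 19^1*173^1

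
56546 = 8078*7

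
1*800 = 800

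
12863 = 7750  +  5113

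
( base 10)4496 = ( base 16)1190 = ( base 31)4l1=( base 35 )3ng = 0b1000110010000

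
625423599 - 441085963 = 184337636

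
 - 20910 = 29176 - 50086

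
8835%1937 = 1087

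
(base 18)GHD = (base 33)51p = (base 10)5503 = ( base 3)21112211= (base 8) 12577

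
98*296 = 29008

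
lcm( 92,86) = 3956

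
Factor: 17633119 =7^1*2519017^1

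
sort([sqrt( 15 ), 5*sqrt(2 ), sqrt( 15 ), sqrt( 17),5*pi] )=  [ sqrt( 15 ), sqrt( 15), sqrt( 17 ),  5 * sqrt(2 ), 5*pi]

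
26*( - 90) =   -  2340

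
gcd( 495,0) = 495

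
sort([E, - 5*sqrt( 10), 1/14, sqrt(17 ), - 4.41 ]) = [-5* sqrt( 10)  , - 4.41,1/14,E , sqrt ( 17 ) ]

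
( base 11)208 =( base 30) 8A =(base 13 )163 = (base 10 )250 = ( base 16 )FA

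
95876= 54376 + 41500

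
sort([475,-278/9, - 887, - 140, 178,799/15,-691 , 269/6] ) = [ - 887, - 691, - 140, - 278/9,269/6, 799/15,  178 , 475 ]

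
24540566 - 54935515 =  - 30394949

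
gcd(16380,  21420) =1260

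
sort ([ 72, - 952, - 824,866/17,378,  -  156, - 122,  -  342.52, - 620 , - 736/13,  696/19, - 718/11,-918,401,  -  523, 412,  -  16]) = [-952,  -  918, - 824, - 620,-523,  -  342.52, - 156,-122, - 718/11 , - 736/13,-16, 696/19, 866/17,72,378,401,  412] 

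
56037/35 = 56037/35 = 1601.06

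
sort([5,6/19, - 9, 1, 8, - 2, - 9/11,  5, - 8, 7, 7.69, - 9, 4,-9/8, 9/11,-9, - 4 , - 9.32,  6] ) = [ - 9.32, -9, - 9, - 9 , -8, - 4, - 2 , - 9/8, -9/11, 6/19 , 9/11, 1,4, 5, 5 , 6,7, 7.69 , 8 ] 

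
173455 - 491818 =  - 318363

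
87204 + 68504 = 155708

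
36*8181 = 294516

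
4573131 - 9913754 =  - 5340623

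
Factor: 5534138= 2^1*2767069^1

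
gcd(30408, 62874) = 42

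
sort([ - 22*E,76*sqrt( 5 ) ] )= [ - 22*E,  76*sqrt ( 5 ) ] 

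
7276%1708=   444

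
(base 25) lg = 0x21D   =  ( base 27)k1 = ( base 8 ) 1035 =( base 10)541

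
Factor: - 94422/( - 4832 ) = 2^( - 4 ) * 3^1*151^ ( - 1 ) * 15737^1 = 47211/2416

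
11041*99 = 1093059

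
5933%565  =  283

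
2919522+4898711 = 7818233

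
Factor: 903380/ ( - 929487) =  - 2^2*3^( - 1 )*5^1*13^( - 1) *17^1 *2657^1*23833^( - 1)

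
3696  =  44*84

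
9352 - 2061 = 7291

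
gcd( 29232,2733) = 3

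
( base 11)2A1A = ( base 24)6I5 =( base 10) 3893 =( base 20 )9ed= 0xf35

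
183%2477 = 183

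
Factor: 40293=3^2 *11^2*37^1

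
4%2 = 0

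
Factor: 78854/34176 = 443/192=2^( - 6)*3^( - 1)*443^1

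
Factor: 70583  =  70583^1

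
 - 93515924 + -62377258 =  - 155893182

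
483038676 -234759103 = 248279573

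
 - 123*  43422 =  - 5340906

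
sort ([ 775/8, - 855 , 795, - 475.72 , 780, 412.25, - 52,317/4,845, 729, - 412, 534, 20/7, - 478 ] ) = [ - 855, - 478, - 475.72, - 412 , - 52,20/7,317/4,775/8 , 412.25, 534, 729, 780, 795,845] 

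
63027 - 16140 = 46887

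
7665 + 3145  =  10810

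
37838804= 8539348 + 29299456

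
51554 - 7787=43767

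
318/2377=318/2377=0.13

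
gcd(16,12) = 4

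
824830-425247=399583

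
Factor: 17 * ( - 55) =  - 5^1*11^1*17^1 = - 935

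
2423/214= 2423/214 = 11.32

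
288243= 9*32027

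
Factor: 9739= 9739^1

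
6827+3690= 10517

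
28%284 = 28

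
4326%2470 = 1856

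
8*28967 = 231736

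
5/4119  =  5/4119  =  0.00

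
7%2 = 1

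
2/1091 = 2/1091  =  0.00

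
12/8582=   6/4291 = 0.00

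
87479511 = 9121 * 9591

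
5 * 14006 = 70030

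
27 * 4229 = 114183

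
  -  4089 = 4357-8446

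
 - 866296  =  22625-888921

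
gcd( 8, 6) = 2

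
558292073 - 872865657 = -314573584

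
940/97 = 9  +  67/97 = 9.69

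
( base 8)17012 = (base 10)7690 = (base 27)AEM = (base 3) 101112211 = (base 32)7ga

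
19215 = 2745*7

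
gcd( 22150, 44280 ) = 10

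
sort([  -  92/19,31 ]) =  [-92/19,  31] 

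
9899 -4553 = 5346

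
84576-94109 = - 9533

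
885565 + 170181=1055746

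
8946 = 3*2982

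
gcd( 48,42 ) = 6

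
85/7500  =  17/1500 = 0.01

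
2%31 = 2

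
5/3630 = 1/726 = 0.00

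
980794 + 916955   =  1897749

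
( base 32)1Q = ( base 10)58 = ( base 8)72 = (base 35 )1n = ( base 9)64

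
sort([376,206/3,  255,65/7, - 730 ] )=[ - 730,  65/7,206/3,255,376] 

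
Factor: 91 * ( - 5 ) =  - 455 = -5^1*7^1 * 13^1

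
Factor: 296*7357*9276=20200085472= 2^5*3^1*7^1*37^1*773^1*1051^1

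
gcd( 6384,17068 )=4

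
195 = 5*39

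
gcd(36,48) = 12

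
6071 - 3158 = 2913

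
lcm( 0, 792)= 0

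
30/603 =10/201 =0.05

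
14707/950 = 15 + 457/950 =15.48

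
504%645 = 504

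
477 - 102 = 375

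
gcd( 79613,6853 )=1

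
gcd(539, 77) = 77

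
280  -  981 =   -  701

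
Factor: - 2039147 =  - 11^1* 197^1*941^1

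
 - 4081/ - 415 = 9 + 346/415 = 9.83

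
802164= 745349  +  56815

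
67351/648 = 67351/648 = 103.94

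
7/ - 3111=-1 + 3104/3111 = - 0.00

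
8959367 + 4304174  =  13263541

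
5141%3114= 2027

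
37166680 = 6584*5645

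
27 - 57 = - 30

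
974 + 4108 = 5082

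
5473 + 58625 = 64098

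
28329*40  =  1133160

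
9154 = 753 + 8401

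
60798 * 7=425586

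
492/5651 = 492/5651 = 0.09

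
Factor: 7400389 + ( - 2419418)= 4980971 = 4980971^1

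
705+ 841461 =842166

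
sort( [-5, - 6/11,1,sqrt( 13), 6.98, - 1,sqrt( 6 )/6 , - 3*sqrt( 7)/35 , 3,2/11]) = [  -  5, - 1, -6/11, - 3*sqrt(7 )/35,2/11,sqrt(6)/6, 1,  3, sqrt( 13),6.98 ]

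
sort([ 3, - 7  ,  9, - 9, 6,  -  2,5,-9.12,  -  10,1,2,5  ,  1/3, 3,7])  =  [ - 10, - 9.12, - 9, - 7,- 2,  1/3,1, 2,3,  3, 5,5,  6,7, 9]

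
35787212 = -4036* ( - 8867 ) 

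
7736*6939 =53680104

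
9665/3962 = 2+1741/3962 = 2.44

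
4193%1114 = 851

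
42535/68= 625 + 35/68 = 625.51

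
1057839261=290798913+767040348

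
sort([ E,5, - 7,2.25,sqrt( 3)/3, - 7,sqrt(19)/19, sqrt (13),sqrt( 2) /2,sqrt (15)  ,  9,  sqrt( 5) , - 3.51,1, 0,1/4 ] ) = [ - 7,- 7,-3.51,0, sqrt(19) /19,1/4, sqrt( 3 ) /3,sqrt( 2)/2, 1,sqrt( 5 ),2.25, E,sqrt( 13),sqrt( 15 ), 5, 9] 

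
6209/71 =6209/71=87.45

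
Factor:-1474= -2^1*11^1*67^1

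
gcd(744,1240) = 248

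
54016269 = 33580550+20435719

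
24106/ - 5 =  - 4822 + 4/5 = - 4821.20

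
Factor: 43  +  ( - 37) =6 = 2^1*3^1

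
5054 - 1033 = 4021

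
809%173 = 117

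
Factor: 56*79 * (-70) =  - 309680 = - 2^4*5^1 * 7^2 * 79^1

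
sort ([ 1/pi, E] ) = [ 1/pi, E] 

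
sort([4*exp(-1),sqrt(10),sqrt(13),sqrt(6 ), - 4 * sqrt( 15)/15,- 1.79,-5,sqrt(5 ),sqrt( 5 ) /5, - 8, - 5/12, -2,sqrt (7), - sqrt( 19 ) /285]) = [-8,- 5, - 2,-1.79,-4* sqrt( 15)/15, - 5/12 , - sqrt( 19) /285,sqrt(5 ) /5,4*exp( - 1 ), sqrt( 5 ), sqrt(6 ), sqrt( 7 ), sqrt( 10),sqrt(13 ) ]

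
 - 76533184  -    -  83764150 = 7230966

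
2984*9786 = 29201424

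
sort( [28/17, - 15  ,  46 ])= [ - 15 , 28/17 , 46]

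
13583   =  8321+5262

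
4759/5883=4759/5883 = 0.81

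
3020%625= 520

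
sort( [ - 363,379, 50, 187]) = [  -  363, 50,  187, 379]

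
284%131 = 22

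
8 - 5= 3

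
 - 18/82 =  - 1 + 32/41= - 0.22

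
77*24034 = 1850618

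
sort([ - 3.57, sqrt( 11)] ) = [  -  3.57,  sqrt( 11) ]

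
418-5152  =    -  4734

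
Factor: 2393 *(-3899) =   -  9330307= - 7^1*557^1*2393^1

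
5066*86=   435676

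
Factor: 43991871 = 3^1*7^1 * 11^1*157^1*1213^1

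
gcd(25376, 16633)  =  1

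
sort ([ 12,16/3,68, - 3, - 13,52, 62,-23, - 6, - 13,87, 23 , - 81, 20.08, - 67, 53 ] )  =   [ - 81,-67, - 23, - 13, -13,  -  6, - 3,16/3,  12,20.08,23,52, 53,62, 68, 87]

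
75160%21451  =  10807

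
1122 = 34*33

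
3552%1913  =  1639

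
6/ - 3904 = -1 + 1949/1952 = - 0.00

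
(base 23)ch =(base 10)293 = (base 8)445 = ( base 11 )247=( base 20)ED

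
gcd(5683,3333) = 1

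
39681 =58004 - 18323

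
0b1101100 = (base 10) 108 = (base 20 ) 58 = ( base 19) 5D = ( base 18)60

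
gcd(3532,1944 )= 4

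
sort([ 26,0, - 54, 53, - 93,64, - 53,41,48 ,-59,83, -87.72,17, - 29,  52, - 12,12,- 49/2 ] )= [ - 93, - 87.72, - 59, - 54, - 53, - 29, - 49/2,-12, 0,12,17,26, 41,48,52,53,64,83]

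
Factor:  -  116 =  - 2^2*29^1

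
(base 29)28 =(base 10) 66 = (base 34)1W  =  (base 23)2K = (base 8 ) 102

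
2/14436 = 1/7218 = 0.00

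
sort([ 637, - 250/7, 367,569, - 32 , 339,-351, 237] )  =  [ -351 ,-250/7,-32 , 237, 339,367 , 569 , 637]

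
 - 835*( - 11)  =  9185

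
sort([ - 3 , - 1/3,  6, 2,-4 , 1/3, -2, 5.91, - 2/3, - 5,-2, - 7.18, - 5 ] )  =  [ - 7.18,  -  5, - 5, - 4, - 3 , - 2, - 2, - 2/3, -1/3,1/3,2,  5.91,  6]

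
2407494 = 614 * 3921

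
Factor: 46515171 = 3^1 *2683^1*5779^1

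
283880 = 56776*5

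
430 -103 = 327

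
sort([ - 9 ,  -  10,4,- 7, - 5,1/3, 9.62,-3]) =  [ - 10, - 9,- 7,  -  5, - 3, 1/3, 4, 9.62]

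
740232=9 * 82248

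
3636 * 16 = 58176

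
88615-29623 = 58992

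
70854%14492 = 12886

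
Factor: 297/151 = 3^3 * 11^1  *  151^( - 1)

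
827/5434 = 827/5434= 0.15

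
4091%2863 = 1228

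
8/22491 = 8/22491 = 0.00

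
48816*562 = 27434592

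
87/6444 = 29/2148 = 0.01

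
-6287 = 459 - 6746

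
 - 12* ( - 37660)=451920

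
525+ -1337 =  - 812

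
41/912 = 41/912 = 0.04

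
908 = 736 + 172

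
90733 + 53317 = 144050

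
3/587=3/587=   0.01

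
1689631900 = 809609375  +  880022525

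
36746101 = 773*47537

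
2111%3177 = 2111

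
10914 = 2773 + 8141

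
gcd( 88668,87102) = 54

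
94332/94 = 1003  +  25/47=1003.53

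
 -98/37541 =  - 1 + 5349/5363= -0.00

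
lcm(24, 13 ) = 312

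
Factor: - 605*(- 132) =79860 = 2^2*3^1*5^1*11^3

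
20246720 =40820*496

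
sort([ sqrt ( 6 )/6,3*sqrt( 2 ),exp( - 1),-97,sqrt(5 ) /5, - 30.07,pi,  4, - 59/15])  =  [ - 97, - 30.07, - 59/15,exp( - 1 ),sqrt( 6 )/6, sqrt(5 ) /5,pi, 4,3*sqrt( 2) ]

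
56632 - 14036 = 42596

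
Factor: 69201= 3^3 * 11^1*233^1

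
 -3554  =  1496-5050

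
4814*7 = 33698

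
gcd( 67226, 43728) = 2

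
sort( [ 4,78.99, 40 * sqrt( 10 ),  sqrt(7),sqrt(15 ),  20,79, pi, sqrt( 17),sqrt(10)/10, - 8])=[ - 8, sqrt(10 ) /10,sqrt( 7 ), pi,sqrt( 15 ) , 4, sqrt( 17),20,78.99,79,40*sqrt( 10 )]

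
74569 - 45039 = 29530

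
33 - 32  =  1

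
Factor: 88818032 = 2^4 * 2069^1 * 2683^1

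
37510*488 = 18304880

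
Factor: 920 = 2^3*5^1*23^1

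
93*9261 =861273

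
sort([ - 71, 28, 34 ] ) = [ - 71,28,34] 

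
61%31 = 30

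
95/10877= 95/10877 = 0.01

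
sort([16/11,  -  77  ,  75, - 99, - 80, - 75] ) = [-99, - 80, - 77, - 75, 16/11, 75]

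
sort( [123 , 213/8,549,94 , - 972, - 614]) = [  -  972,- 614,213/8,94,123,549 ] 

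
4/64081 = 4/64081=0.00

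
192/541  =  192/541 =0.35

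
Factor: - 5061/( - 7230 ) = 2^( - 1)*5^(- 1) *7^1= 7/10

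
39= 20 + 19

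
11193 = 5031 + 6162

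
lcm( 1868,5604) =5604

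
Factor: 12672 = 2^7* 3^2*11^1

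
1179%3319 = 1179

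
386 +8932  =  9318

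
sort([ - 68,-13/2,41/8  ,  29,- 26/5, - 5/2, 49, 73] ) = [ -68,-13/2,-26/5,-5/2, 41/8,29, 49,73]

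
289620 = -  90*(- 3218) 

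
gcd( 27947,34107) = 1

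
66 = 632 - 566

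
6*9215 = 55290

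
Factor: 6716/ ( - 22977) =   -  2^2*3^(-3)*37^ ( - 1)*73^1= - 292/999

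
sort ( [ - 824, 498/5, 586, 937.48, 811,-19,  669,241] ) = [ - 824, - 19, 498/5,241, 586, 669, 811, 937.48 ]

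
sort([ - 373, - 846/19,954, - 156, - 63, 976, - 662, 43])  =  [  -  662, - 373, - 156, - 63, - 846/19 , 43,954, 976 ]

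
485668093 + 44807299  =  530475392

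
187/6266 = 187/6266 = 0.03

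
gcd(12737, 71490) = 1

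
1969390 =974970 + 994420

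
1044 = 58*18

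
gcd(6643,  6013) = 7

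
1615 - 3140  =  -1525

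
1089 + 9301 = 10390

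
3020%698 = 228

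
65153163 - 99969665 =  - 34816502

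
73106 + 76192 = 149298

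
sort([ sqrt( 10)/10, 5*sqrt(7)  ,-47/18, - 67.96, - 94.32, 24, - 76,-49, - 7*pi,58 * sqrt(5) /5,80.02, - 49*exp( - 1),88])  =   [ - 94.32, - 76, - 67.96,-49 ,  -  7*pi, - 49*exp( - 1), - 47/18, sqrt( 10 )/10, 5* sqrt( 7),24 , 58*sqrt ( 5)/5,80.02, 88]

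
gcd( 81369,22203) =9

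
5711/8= 713 + 7/8= 713.88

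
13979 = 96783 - 82804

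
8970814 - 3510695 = 5460119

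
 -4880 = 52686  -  57566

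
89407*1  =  89407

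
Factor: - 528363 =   -  3^4*11^1*593^1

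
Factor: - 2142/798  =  -3^1*17^1*19^(-1 ) = - 51/19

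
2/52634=1/26317 = 0.00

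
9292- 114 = 9178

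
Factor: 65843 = 65843^1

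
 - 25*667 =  - 16675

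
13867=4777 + 9090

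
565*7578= 4281570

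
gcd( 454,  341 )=1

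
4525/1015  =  4 + 93/203 = 4.46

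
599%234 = 131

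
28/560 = 1/20 = 0.05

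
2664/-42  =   - 64 + 4/7 =- 63.43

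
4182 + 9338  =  13520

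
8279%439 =377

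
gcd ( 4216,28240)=8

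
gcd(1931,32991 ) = 1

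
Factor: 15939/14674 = 2^( - 1 )*3^2 *7^1*29^( - 1 ) = 63/58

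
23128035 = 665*34779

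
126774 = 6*21129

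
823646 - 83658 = 739988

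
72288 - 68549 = 3739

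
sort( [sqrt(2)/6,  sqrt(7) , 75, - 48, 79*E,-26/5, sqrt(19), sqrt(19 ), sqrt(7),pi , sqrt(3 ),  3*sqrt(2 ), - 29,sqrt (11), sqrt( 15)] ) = [ - 48, - 29, - 26/5 , sqrt(2)/6, sqrt(3 ),sqrt(7), sqrt( 7), pi, sqrt(11), sqrt( 15),3 * sqrt(2),sqrt (19 ), sqrt( 19 ), 75,79 * E]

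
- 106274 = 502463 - 608737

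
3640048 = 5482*664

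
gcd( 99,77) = 11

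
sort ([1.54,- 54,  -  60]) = [ - 60, - 54 , 1.54 ]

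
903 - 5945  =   - 5042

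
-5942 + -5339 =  - 11281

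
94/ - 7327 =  - 94/7327  =  - 0.01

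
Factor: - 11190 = -2^1*3^1*5^1*373^1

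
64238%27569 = 9100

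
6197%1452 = 389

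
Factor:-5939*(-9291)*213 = 11753180037 =3^2*19^1*71^1*163^1*5939^1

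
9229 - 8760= 469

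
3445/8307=265/639 = 0.41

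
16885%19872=16885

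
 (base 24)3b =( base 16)53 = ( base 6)215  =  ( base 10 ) 83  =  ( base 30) 2n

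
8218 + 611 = 8829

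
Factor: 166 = 2^1*83^1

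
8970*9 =80730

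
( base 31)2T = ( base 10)91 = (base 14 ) 67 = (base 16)5B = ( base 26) 3D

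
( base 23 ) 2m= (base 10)68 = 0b1000100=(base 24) 2K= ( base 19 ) 3B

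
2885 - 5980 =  - 3095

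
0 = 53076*0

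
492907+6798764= 7291671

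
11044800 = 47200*234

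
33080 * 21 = 694680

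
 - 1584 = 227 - 1811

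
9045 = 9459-414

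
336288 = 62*5424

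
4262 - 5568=-1306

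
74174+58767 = 132941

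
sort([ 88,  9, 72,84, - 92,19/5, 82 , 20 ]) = [ - 92,  19/5 , 9,20,  72,82,  84,88]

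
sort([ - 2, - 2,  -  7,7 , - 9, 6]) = [ - 9, - 7,  -  2, - 2,6,  7 ]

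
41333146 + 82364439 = 123697585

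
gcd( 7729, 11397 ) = 131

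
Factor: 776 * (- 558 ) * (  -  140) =60621120= 2^6 * 3^2*5^1*7^1*31^1*97^1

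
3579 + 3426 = 7005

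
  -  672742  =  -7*96106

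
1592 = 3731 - 2139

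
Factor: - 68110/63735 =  - 1946/1821 = - 2^1*3^ ( - 1)*7^1 *139^1*607^( - 1 ) 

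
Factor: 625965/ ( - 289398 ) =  - 2^( - 1)*5^1*29^1*139^(  -  1 ) * 347^( - 1 )*1439^1   =  -208655/96466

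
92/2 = 46 = 46.00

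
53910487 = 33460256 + 20450231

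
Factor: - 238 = -2^1 * 7^1*17^1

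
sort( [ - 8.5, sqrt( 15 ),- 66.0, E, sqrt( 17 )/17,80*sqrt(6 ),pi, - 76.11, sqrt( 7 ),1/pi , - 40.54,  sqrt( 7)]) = [ - 76.11, - 66.0, - 40.54, -8.5,sqrt (17) /17 , 1/pi,sqrt( 7) , sqrt ( 7), E, pi, sqrt(15),80*sqrt( 6 ) ] 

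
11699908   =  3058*3826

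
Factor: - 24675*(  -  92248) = 2276219400=2^3*3^1*5^2*7^1 * 13^1*47^1*887^1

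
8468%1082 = 894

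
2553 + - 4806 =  - 2253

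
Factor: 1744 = 2^4 * 109^1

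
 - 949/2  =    -  949/2 = -474.50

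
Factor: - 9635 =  -5^1*41^1*47^1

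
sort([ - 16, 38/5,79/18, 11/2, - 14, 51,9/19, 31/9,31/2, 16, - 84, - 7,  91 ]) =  [ - 84, - 16 , - 14, - 7, 9/19,31/9,79/18,  11/2,38/5, 31/2,16, 51, 91] 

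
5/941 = 5/941 = 0.01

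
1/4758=1/4758 =0.00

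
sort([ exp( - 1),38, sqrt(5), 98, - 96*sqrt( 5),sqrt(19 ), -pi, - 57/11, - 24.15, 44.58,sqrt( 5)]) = [ - 96*sqrt( 5 ),  -  24.15, - 57/11,-pi,exp(-1 ),sqrt(5),sqrt( 5), sqrt( 19), 38,44.58, 98 ]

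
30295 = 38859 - 8564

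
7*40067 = 280469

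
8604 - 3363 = 5241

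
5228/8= 653+ 1/2=653.50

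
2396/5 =2396/5  =  479.20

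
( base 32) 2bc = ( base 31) 2fp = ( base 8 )4554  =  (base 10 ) 2412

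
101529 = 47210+54319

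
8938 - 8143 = 795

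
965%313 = 26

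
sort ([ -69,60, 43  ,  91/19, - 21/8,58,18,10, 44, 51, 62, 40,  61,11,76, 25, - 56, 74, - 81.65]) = [ - 81.65,-69, - 56, - 21/8,91/19,10, 11, 18 , 25,40 , 43,44,51 , 58,60, 61,62, 74,76] 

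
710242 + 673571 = 1383813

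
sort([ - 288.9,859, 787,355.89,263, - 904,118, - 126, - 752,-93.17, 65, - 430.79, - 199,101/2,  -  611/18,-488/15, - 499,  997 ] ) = [ - 904, -752, - 499, - 430.79,  -  288.9, - 199, - 126,- 93.17, - 611/18, - 488/15,101/2,65,118, 263, 355.89, 787,859,997 ]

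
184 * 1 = 184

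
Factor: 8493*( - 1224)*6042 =- 62809200144 = - 2^4*3^4*17^1*19^2*53^1*149^1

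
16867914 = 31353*538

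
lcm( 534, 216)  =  19224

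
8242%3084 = 2074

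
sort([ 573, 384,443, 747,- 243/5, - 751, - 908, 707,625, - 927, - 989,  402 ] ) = [ - 989, - 927, -908 , - 751 , - 243/5,384,402 , 443, 573, 625,707,747 ] 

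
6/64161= 2/21387 = 0.00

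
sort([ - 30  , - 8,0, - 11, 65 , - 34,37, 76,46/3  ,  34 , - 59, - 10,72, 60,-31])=[ - 59, - 34, - 31,-30,  -  11, - 10, - 8,0,46/3,34,37,60,65 , 72,76] 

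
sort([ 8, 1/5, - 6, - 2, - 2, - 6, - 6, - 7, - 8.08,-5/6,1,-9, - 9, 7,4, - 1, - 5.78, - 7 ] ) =[-9, - 9, - 8.08,  -  7,  -  7, - 6, - 6, - 6, - 5.78, - 2,-2, - 1, - 5/6,1/5 , 1,4 , 7,8 ]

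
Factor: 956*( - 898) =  - 858488 = - 2^3*239^1*449^1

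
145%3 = 1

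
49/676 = 49/676 = 0.07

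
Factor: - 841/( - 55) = 5^( - 1)*11^(- 1 )*29^2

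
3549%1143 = 120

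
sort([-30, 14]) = [-30 , 14]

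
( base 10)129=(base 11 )108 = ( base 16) 81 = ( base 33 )3u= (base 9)153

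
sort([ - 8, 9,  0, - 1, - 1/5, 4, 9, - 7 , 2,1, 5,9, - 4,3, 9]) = [ - 8,- 7, - 4, - 1,-1/5,0, 1,2, 3, 4, 5, 9, 9, 9, 9 ]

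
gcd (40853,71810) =1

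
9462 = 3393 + 6069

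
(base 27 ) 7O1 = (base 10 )5752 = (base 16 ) 1678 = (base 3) 21220001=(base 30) 6BM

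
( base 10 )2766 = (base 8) 5316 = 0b101011001110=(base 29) 38B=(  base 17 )99c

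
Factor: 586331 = 457^1*1283^1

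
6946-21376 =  -14430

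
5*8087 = 40435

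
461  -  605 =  - 144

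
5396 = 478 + 4918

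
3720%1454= 812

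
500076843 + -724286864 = -224210021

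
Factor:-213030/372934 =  - 3^4*5^1*709^( - 1) =-405/709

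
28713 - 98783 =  - 70070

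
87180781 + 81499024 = 168679805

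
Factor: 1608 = 2^3*3^1*67^1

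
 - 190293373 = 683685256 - 873978629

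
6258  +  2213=8471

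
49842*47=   2342574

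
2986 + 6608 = 9594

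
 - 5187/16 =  - 325 + 13/16 = - 324.19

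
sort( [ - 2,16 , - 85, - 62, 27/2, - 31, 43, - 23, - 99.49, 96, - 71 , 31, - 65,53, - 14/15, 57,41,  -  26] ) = [ - 99.49, - 85, - 71 , - 65, - 62, - 31, - 26 ,-23, - 2 , - 14/15 , 27/2,  16 , 31,  41, 43 , 53,  57, 96]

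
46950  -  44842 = 2108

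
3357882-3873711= - 515829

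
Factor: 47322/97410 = 3^1 * 5^( - 1)*11^1*17^(-1) *191^( - 1 )*239^1 = 7887/16235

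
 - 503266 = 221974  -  725240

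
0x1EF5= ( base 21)HK8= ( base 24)DI5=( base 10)7925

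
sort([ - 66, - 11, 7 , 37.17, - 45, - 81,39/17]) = [ - 81, - 66,-45, - 11, 39/17,  7,  37.17 ] 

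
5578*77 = 429506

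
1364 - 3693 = -2329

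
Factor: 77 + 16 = 93= 3^1*31^1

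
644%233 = 178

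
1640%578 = 484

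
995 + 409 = 1404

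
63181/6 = 10530 + 1/6 =10530.17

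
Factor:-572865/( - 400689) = 3^( - 1)*5^1*181^1*211^( - 1 ) = 905/633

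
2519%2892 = 2519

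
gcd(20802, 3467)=3467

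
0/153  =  0 = 0.00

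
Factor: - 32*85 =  - 2720 = -2^5*5^1*17^1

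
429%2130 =429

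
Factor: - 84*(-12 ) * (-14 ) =  -  14112 = - 2^5*3^2*7^2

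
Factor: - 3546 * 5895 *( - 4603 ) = 96219593010 = 2^1 *3^4*5^1*131^1 * 197^1 * 4603^1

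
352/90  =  3 + 41/45=3.91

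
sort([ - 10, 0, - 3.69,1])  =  [  -  10, - 3.69, 0, 1 ] 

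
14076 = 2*7038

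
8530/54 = 4265/27 = 157.96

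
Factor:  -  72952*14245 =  -2^3*5^1*7^1*  11^2*37^1 * 829^1 = - 1039201240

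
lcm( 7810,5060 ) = 359260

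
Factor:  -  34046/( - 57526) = 29/49=7^( - 2)*29^1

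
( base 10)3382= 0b110100110110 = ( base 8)6466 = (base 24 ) 5km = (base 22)6lg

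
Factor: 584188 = 2^2*11^2 * 17^1*71^1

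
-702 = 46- 748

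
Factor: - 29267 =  - 7^1 * 37^1 * 113^1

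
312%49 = 18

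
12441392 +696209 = 13137601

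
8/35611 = 8/35611= 0.00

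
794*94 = 74636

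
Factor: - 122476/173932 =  - 11^( - 1)*59^(-1 )  *457^1  =  - 457/649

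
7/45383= 7/45383 =0.00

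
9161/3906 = 9161/3906 = 2.35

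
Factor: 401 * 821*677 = 401^1*677^1 * 821^1 = 222882617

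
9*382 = 3438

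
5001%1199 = 205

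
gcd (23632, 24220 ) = 28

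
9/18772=9/18772 = 0.00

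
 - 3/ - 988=3/988 = 0.00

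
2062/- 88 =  - 1031/44 = - 23.43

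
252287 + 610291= 862578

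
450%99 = 54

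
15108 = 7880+7228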